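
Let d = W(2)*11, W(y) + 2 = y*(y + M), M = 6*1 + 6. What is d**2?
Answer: 81796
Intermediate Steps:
M = 12 (M = 6 + 6 = 12)
W(y) = -2 + y*(12 + y) (W(y) = -2 + y*(y + 12) = -2 + y*(12 + y))
d = 286 (d = (-2 + 2**2 + 12*2)*11 = (-2 + 4 + 24)*11 = 26*11 = 286)
d**2 = 286**2 = 81796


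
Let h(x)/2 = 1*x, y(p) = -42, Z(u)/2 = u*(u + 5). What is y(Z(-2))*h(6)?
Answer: -504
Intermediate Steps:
Z(u) = 2*u*(5 + u) (Z(u) = 2*(u*(u + 5)) = 2*(u*(5 + u)) = 2*u*(5 + u))
h(x) = 2*x (h(x) = 2*(1*x) = 2*x)
y(Z(-2))*h(6) = -84*6 = -42*12 = -504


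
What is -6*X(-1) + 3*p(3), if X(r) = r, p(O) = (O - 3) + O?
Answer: 15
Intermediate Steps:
p(O) = -3 + 2*O (p(O) = (-3 + O) + O = -3 + 2*O)
-6*X(-1) + 3*p(3) = -6*(-1) + 3*(-3 + 2*3) = 6 + 3*(-3 + 6) = 6 + 3*3 = 6 + 9 = 15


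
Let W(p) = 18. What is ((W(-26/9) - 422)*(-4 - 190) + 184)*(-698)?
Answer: -54834880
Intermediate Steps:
((W(-26/9) - 422)*(-4 - 190) + 184)*(-698) = ((18 - 422)*(-4 - 190) + 184)*(-698) = (-404*(-194) + 184)*(-698) = (78376 + 184)*(-698) = 78560*(-698) = -54834880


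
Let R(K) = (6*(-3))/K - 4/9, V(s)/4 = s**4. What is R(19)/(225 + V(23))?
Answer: -238/191449719 ≈ -1.2431e-6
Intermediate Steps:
V(s) = 4*s**4
R(K) = -4/9 - 18/K (R(K) = -18/K - 4*1/9 = -18/K - 4/9 = -4/9 - 18/K)
R(19)/(225 + V(23)) = (-4/9 - 18/19)/(225 + 4*23**4) = (-4/9 - 18*1/19)/(225 + 4*279841) = (-4/9 - 18/19)/(225 + 1119364) = -238/171/1119589 = -238/171*1/1119589 = -238/191449719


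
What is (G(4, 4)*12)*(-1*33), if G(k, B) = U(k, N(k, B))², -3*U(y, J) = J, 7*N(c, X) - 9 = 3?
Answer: -6336/49 ≈ -129.31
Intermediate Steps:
N(c, X) = 12/7 (N(c, X) = 9/7 + (⅐)*3 = 9/7 + 3/7 = 12/7)
U(y, J) = -J/3
G(k, B) = 16/49 (G(k, B) = (-⅓*12/7)² = (-4/7)² = 16/49)
(G(4, 4)*12)*(-1*33) = ((16/49)*12)*(-1*33) = (192/49)*(-33) = -6336/49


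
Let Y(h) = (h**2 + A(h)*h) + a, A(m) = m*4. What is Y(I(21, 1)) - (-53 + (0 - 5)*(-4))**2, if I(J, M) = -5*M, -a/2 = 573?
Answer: -2110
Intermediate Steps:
a = -1146 (a = -2*573 = -1146)
A(m) = 4*m
Y(h) = -1146 + 5*h**2 (Y(h) = (h**2 + (4*h)*h) - 1146 = (h**2 + 4*h**2) - 1146 = 5*h**2 - 1146 = -1146 + 5*h**2)
Y(I(21, 1)) - (-53 + (0 - 5)*(-4))**2 = (-1146 + 5*(-5*1)**2) - (-53 + (0 - 5)*(-4))**2 = (-1146 + 5*(-5)**2) - (-53 - 5*(-4))**2 = (-1146 + 5*25) - (-53 + 20)**2 = (-1146 + 125) - 1*(-33)**2 = -1021 - 1*1089 = -1021 - 1089 = -2110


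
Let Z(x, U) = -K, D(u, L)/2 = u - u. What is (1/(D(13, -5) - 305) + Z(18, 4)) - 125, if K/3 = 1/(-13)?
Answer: -494723/3965 ≈ -124.77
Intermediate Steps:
D(u, L) = 0 (D(u, L) = 2*(u - u) = 2*0 = 0)
K = -3/13 (K = 3*(1/(-13)) = 3*(1*(-1/13)) = 3*(-1/13) = -3/13 ≈ -0.23077)
Z(x, U) = 3/13 (Z(x, U) = -1*(-3/13) = 3/13)
(1/(D(13, -5) - 305) + Z(18, 4)) - 125 = (1/(0 - 305) + 3/13) - 125 = (1/(-305) + 3/13) - 125 = (-1/305 + 3/13) - 125 = 902/3965 - 125 = -494723/3965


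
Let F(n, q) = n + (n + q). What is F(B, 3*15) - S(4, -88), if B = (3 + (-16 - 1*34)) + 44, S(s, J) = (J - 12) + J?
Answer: 227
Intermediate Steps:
S(s, J) = -12 + 2*J (S(s, J) = (-12 + J) + J = -12 + 2*J)
B = -3 (B = (3 + (-16 - 34)) + 44 = (3 - 50) + 44 = -47 + 44 = -3)
F(n, q) = q + 2*n
F(B, 3*15) - S(4, -88) = (3*15 + 2*(-3)) - (-12 + 2*(-88)) = (45 - 6) - (-12 - 176) = 39 - 1*(-188) = 39 + 188 = 227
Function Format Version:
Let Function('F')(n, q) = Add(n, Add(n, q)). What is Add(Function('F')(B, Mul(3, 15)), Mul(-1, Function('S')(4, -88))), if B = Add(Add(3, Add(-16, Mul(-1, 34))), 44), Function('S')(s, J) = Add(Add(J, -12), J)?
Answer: 227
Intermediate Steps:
Function('S')(s, J) = Add(-12, Mul(2, J)) (Function('S')(s, J) = Add(Add(-12, J), J) = Add(-12, Mul(2, J)))
B = -3 (B = Add(Add(3, Add(-16, -34)), 44) = Add(Add(3, -50), 44) = Add(-47, 44) = -3)
Function('F')(n, q) = Add(q, Mul(2, n))
Add(Function('F')(B, Mul(3, 15)), Mul(-1, Function('S')(4, -88))) = Add(Add(Mul(3, 15), Mul(2, -3)), Mul(-1, Add(-12, Mul(2, -88)))) = Add(Add(45, -6), Mul(-1, Add(-12, -176))) = Add(39, Mul(-1, -188)) = Add(39, 188) = 227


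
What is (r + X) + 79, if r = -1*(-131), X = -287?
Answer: -77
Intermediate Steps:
r = 131
(r + X) + 79 = (131 - 287) + 79 = -156 + 79 = -77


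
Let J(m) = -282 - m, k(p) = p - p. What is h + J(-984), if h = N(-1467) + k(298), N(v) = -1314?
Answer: -612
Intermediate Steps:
k(p) = 0
h = -1314 (h = -1314 + 0 = -1314)
h + J(-984) = -1314 + (-282 - 1*(-984)) = -1314 + (-282 + 984) = -1314 + 702 = -612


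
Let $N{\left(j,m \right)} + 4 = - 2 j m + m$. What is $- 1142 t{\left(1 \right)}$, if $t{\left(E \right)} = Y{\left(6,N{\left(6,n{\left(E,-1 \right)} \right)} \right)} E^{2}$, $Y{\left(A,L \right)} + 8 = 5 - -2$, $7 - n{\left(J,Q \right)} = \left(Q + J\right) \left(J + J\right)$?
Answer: $1142$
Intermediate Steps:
$n{\left(J,Q \right)} = 7 - 2 J \left(J + Q\right)$ ($n{\left(J,Q \right)} = 7 - \left(Q + J\right) \left(J + J\right) = 7 - \left(J + Q\right) 2 J = 7 - 2 J \left(J + Q\right)$)
$N{\left(j,m \right)} = -4 + m - 2 j m$ ($N{\left(j,m \right)} = -4 + \left(- 2 j m + m\right) = -4 - \left(- m + 2 j m\right) = -4 + m - 2 j m$)
$Y{\left(A,L \right)} = -1$ ($Y{\left(A,L \right)} = -8 + \left(5 - -2\right) = -8 + \left(5 + 2\right) = -8 + 7 = -1$)
$t{\left(E \right)} = - E^{2}$
$- 1142 t{\left(1 \right)} = - 1142 \left(- 1^{2}\right) = - 1142 \left(\left(-1\right) 1\right) = \left(-1142\right) \left(-1\right) = 1142$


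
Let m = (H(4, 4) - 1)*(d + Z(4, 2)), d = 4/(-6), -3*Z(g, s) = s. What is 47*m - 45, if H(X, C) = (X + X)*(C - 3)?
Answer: -1451/3 ≈ -483.67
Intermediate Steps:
Z(g, s) = -s/3
d = -⅔ (d = 4*(-⅙) = -⅔ ≈ -0.66667)
H(X, C) = 2*X*(-3 + C) (H(X, C) = (2*X)*(-3 + C) = 2*X*(-3 + C))
m = -28/3 (m = (2*4*(-3 + 4) - 1)*(-⅔ - ⅓*2) = (2*4*1 - 1)*(-⅔ - ⅔) = (8 - 1)*(-4/3) = 7*(-4/3) = -28/3 ≈ -9.3333)
47*m - 45 = 47*(-28/3) - 45 = -1316/3 - 45 = -1451/3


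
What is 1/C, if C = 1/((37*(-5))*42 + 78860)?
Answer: 71090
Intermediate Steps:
C = 1/71090 (C = 1/(-185*42 + 78860) = 1/(-7770 + 78860) = 1/71090 ≈ 1.4067e-5)
1/C = 1/(1/71090) = 71090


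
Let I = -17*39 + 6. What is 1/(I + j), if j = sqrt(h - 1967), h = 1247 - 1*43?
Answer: -657/432412 - I*sqrt(763)/432412 ≈ -0.0015194 - 6.388e-5*I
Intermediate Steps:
h = 1204 (h = 1247 - 43 = 1204)
I = -657 (I = -663 + 6 = -657)
j = I*sqrt(763) (j = sqrt(1204 - 1967) = sqrt(-763) = I*sqrt(763) ≈ 27.622*I)
1/(I + j) = 1/(-657 + I*sqrt(763))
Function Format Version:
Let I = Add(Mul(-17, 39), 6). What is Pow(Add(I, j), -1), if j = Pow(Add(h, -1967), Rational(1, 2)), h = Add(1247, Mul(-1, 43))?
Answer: Add(Rational(-657, 432412), Mul(Rational(-1, 432412), I, Pow(763, Rational(1, 2)))) ≈ Add(-0.0015194, Mul(-6.3880e-5, I))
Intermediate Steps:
h = 1204 (h = Add(1247, -43) = 1204)
I = -657 (I = Add(-663, 6) = -657)
j = Mul(I, Pow(763, Rational(1, 2))) (j = Pow(Add(1204, -1967), Rational(1, 2)) = Pow(-763, Rational(1, 2)) = Mul(I, Pow(763, Rational(1, 2))) ≈ Mul(27.622, I))
Pow(Add(I, j), -1) = Pow(Add(-657, Mul(I, Pow(763, Rational(1, 2)))), -1)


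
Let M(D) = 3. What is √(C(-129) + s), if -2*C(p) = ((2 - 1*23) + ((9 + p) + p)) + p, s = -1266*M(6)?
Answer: I*√14394/2 ≈ 59.987*I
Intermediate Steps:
s = -3798 (s = -1266*3 = -3798)
C(p) = 6 - 3*p/2 (C(p) = -(((2 - 1*23) + ((9 + p) + p)) + p)/2 = -(((2 - 23) + (9 + 2*p)) + p)/2 = -((-21 + (9 + 2*p)) + p)/2 = -((-12 + 2*p) + p)/2 = -(-12 + 3*p)/2 = 6 - 3*p/2)
√(C(-129) + s) = √((6 - 3/2*(-129)) - 3798) = √((6 + 387/2) - 3798) = √(399/2 - 3798) = √(-7197/2) = I*√14394/2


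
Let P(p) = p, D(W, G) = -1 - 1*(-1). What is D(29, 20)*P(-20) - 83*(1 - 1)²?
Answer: 0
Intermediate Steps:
D(W, G) = 0 (D(W, G) = -1 + 1 = 0)
D(29, 20)*P(-20) - 83*(1 - 1)² = 0*(-20) - 83*(1 - 1)² = 0 - 83*0² = 0 - 83*0 = 0 + 0 = 0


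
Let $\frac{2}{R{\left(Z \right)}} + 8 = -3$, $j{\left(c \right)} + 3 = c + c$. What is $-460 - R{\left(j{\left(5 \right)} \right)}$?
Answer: $- \frac{5058}{11} \approx -459.82$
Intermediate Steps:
$j{\left(c \right)} = -3 + 2 c$ ($j{\left(c \right)} = -3 + \left(c + c\right) = -3 + 2 c$)
$R{\left(Z \right)} = - \frac{2}{11}$ ($R{\left(Z \right)} = \frac{2}{-8 - 3} = \frac{2}{-11} = 2 \left(- \frac{1}{11}\right) = - \frac{2}{11}$)
$-460 - R{\left(j{\left(5 \right)} \right)} = -460 - - \frac{2}{11} = -460 + \frac{2}{11} = - \frac{5058}{11}$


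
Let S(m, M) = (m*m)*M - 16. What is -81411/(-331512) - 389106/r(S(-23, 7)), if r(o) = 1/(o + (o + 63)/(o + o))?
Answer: -194863655112206579/135809416 ≈ -1.4348e+9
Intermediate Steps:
S(m, M) = -16 + M*m**2 (S(m, M) = m**2*M - 16 = M*m**2 - 16 = -16 + M*m**2)
r(o) = 1/(o + (63 + o)/(2*o)) (r(o) = 1/(o + (63 + o)/((2*o))) = 1/(o + (63 + o)*(1/(2*o))) = 1/(o + (63 + o)/(2*o)))
-81411/(-331512) - 389106/r(S(-23, 7)) = -81411/(-331512) - 389106*(63 + (-16 + 7*(-23)**2) + 2*(-16 + 7*(-23)**2)**2)/(2*(-16 + 7*(-23)**2)) = -81411*(-1/331512) - 389106*(63 + (-16 + 7*529) + 2*(-16 + 7*529)**2)/(2*(-16 + 7*529)) = 27137/110504 - 389106*(63 + (-16 + 3703) + 2*(-16 + 3703)**2)/(2*(-16 + 3703)) = 27137/110504 - 389106/(2*3687/(63 + 3687 + 2*3687**2)) = 27137/110504 - 389106/(2*3687/(63 + 3687 + 2*13593969)) = 27137/110504 - 389106/(2*3687/(63 + 3687 + 27187938)) = 27137/110504 - 389106/(2*3687/27191688) = 27137/110504 - 389106/(2*3687*(1/27191688)) = 27137/110504 - 389106/1229/4531948 = 27137/110504 - 389106*4531948/1229 = 27137/110504 - 1763408158488/1229 = -194863655112206579/135809416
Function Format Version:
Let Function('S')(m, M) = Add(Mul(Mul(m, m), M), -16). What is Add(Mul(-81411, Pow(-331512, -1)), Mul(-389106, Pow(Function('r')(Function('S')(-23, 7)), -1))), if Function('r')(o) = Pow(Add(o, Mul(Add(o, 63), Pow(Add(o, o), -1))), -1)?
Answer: Rational(-194863655112206579, 135809416) ≈ -1.4348e+9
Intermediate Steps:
Function('S')(m, M) = Add(-16, Mul(M, Pow(m, 2))) (Function('S')(m, M) = Add(Mul(Pow(m, 2), M), -16) = Add(Mul(M, Pow(m, 2)), -16) = Add(-16, Mul(M, Pow(m, 2))))
Function('r')(o) = Pow(Add(o, Mul(Rational(1, 2), Pow(o, -1), Add(63, o))), -1) (Function('r')(o) = Pow(Add(o, Mul(Add(63, o), Pow(Mul(2, o), -1))), -1) = Pow(Add(o, Mul(Add(63, o), Mul(Rational(1, 2), Pow(o, -1)))), -1) = Pow(Add(o, Mul(Rational(1, 2), Pow(o, -1), Add(63, o))), -1))
Add(Mul(-81411, Pow(-331512, -1)), Mul(-389106, Pow(Function('r')(Function('S')(-23, 7)), -1))) = Add(Mul(-81411, Pow(-331512, -1)), Mul(-389106, Pow(Mul(2, Add(-16, Mul(7, Pow(-23, 2))), Pow(Add(63, Add(-16, Mul(7, Pow(-23, 2))), Mul(2, Pow(Add(-16, Mul(7, Pow(-23, 2))), 2))), -1)), -1))) = Add(Mul(-81411, Rational(-1, 331512)), Mul(-389106, Pow(Mul(2, Add(-16, Mul(7, 529)), Pow(Add(63, Add(-16, Mul(7, 529)), Mul(2, Pow(Add(-16, Mul(7, 529)), 2))), -1)), -1))) = Add(Rational(27137, 110504), Mul(-389106, Pow(Mul(2, Add(-16, 3703), Pow(Add(63, Add(-16, 3703), Mul(2, Pow(Add(-16, 3703), 2))), -1)), -1))) = Add(Rational(27137, 110504), Mul(-389106, Pow(Mul(2, 3687, Pow(Add(63, 3687, Mul(2, Pow(3687, 2))), -1)), -1))) = Add(Rational(27137, 110504), Mul(-389106, Pow(Mul(2, 3687, Pow(Add(63, 3687, Mul(2, 13593969)), -1)), -1))) = Add(Rational(27137, 110504), Mul(-389106, Pow(Mul(2, 3687, Pow(Add(63, 3687, 27187938), -1)), -1))) = Add(Rational(27137, 110504), Mul(-389106, Pow(Mul(2, 3687, Pow(27191688, -1)), -1))) = Add(Rational(27137, 110504), Mul(-389106, Pow(Mul(2, 3687, Rational(1, 27191688)), -1))) = Add(Rational(27137, 110504), Mul(-389106, Pow(Rational(1229, 4531948), -1))) = Add(Rational(27137, 110504), Mul(-389106, Rational(4531948, 1229))) = Add(Rational(27137, 110504), Rational(-1763408158488, 1229)) = Rational(-194863655112206579, 135809416)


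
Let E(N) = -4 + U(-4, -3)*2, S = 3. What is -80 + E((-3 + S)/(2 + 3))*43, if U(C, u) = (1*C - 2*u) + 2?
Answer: 92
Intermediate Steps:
U(C, u) = 2 + C - 2*u (U(C, u) = (C - 2*u) + 2 = 2 + C - 2*u)
E(N) = 4 (E(N) = -4 + (2 - 4 - 2*(-3))*2 = -4 + (2 - 4 + 6)*2 = -4 + 4*2 = -4 + 8 = 4)
-80 + E((-3 + S)/(2 + 3))*43 = -80 + 4*43 = -80 + 172 = 92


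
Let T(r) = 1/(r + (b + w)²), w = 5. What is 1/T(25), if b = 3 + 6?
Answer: 221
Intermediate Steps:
b = 9
T(r) = 1/(196 + r) (T(r) = 1/(r + (9 + 5)²) = 1/(r + 14²) = 1/(r + 196) = 1/(196 + r))
1/T(25) = 1/(1/(196 + 25)) = 1/(1/221) = 221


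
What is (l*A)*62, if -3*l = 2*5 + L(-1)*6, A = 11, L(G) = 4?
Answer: -23188/3 ≈ -7729.3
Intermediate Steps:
l = -34/3 (l = -(2*5 + 4*6)/3 = -(10 + 24)/3 = -⅓*34 = -34/3 ≈ -11.333)
(l*A)*62 = -34/3*11*62 = -374/3*62 = -23188/3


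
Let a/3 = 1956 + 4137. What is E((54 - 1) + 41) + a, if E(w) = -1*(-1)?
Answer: 18280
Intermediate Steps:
E(w) = 1
a = 18279 (a = 3*(1956 + 4137) = 3*6093 = 18279)
E((54 - 1) + 41) + a = 1 + 18279 = 18280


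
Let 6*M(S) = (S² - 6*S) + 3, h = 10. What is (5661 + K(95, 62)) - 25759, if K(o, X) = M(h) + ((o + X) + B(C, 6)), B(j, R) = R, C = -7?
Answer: -119567/6 ≈ -19928.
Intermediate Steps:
M(S) = ½ - S + S²/6 (M(S) = ((S² - 6*S) + 3)/6 = (3 + S² - 6*S)/6 = ½ - S + S²/6)
K(o, X) = 79/6 + X + o (K(o, X) = (½ - 1*10 + (⅙)*10²) + ((o + X) + 6) = (½ - 10 + (⅙)*100) + ((X + o) + 6) = (½ - 10 + 50/3) + (6 + X + o) = 43/6 + (6 + X + o) = 79/6 + X + o)
(5661 + K(95, 62)) - 25759 = (5661 + (79/6 + 62 + 95)) - 25759 = (5661 + 1021/6) - 25759 = 34987/6 - 25759 = -119567/6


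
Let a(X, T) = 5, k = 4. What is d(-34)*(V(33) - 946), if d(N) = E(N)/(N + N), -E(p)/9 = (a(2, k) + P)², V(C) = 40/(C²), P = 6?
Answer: -515077/34 ≈ -15149.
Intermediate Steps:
V(C) = 40/C²
E(p) = -1089 (E(p) = -9*(5 + 6)² = -9*11² = -9*121 = -1089)
d(N) = -1089/(2*N) (d(N) = -1089/(N + N) = -1089*1/(2*N) = -1089/(2*N))
d(-34)*(V(33) - 946) = (-1089/2/(-34))*(40/33² - 946) = (-1089/2*(-1/34))*(40*(1/1089) - 946) = 1089*(40/1089 - 946)/68 = (1089/68)*(-1030154/1089) = -515077/34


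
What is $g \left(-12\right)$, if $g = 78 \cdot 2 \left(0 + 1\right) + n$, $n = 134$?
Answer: $-3480$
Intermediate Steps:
$g = 290$ ($g = 78 \cdot 2 \left(0 + 1\right) + 134 = 78 \cdot 2 \cdot 1 + 134 = 78 \cdot 2 + 134 = 156 + 134 = 290$)
$g \left(-12\right) = 290 \left(-12\right) = -3480$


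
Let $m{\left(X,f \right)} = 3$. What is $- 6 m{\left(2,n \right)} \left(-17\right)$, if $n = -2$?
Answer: $306$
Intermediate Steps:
$- 6 m{\left(2,n \right)} \left(-17\right) = \left(-6\right) 3 \left(-17\right) = \left(-18\right) \left(-17\right) = 306$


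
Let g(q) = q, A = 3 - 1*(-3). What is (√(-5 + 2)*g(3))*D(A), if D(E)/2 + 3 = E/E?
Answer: -12*I*√3 ≈ -20.785*I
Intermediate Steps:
A = 6 (A = 3 + 3 = 6)
D(E) = -4 (D(E) = -6 + 2*(E/E) = -6 + 2*1 = -6 + 2 = -4)
(√(-5 + 2)*g(3))*D(A) = (√(-5 + 2)*3)*(-4) = (√(-3)*3)*(-4) = ((I*√3)*3)*(-4) = (3*I*√3)*(-4) = -12*I*√3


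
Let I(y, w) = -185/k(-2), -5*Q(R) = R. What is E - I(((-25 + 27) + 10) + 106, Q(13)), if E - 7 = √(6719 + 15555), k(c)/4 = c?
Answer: -129/8 + √22274 ≈ 133.12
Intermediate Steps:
Q(R) = -R/5
k(c) = 4*c
I(y, w) = 185/8 (I(y, w) = -185/(4*(-2)) = -185/(-8) = -185*(-⅛) = 185/8)
E = 7 + √22274 (E = 7 + √(6719 + 15555) = 7 + √22274 ≈ 156.24)
E - I(((-25 + 27) + 10) + 106, Q(13)) = (7 + √22274) - 1*185/8 = (7 + √22274) - 185/8 = -129/8 + √22274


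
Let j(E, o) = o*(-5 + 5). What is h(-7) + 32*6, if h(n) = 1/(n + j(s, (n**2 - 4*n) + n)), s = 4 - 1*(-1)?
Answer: 1343/7 ≈ 191.86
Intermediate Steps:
s = 5 (s = 4 + 1 = 5)
j(E, o) = 0 (j(E, o) = o*0 = 0)
h(n) = 1/n (h(n) = 1/(n + 0) = 1/n)
h(-7) + 32*6 = 1/(-7) + 32*6 = -1/7 + 192 = 1343/7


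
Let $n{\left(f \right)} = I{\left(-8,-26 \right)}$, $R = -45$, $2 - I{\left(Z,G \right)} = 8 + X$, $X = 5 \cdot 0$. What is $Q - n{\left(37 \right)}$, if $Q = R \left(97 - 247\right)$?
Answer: $6756$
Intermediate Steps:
$X = 0$
$I{\left(Z,G \right)} = -6$ ($I{\left(Z,G \right)} = 2 - \left(8 + 0\right) = 2 - 8 = -6$)
$Q = 6750$ ($Q = - 45 \left(97 - 247\right) = \left(-45\right) \left(-150\right) = 6750$)
$n{\left(f \right)} = -6$
$Q - n{\left(37 \right)} = 6750 - -6 = 6750 + 6 = 6756$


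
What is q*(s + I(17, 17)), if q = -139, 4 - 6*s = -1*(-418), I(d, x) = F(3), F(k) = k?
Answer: 9174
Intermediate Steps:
I(d, x) = 3
s = -69 (s = 2/3 - (-1)*(-418)/6 = 2/3 - 1/6*418 = 2/3 - 209/3 = -69)
q*(s + I(17, 17)) = -139*(-69 + 3) = -139*(-66) = 9174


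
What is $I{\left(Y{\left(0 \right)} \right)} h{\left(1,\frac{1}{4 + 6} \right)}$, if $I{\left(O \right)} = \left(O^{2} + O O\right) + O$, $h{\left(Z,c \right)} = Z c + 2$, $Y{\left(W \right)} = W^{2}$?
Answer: $0$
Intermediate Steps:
$h{\left(Z,c \right)} = 2 + Z c$
$I{\left(O \right)} = O + 2 O^{2}$ ($I{\left(O \right)} = \left(O^{2} + O^{2}\right) + O = 2 O^{2} + O = O + 2 O^{2}$)
$I{\left(Y{\left(0 \right)} \right)} h{\left(1,\frac{1}{4 + 6} \right)} = 0^{2} \left(1 + 2 \cdot 0^{2}\right) \left(2 + 1 \frac{1}{4 + 6}\right) = 0 \left(1 + 2 \cdot 0\right) \left(2 + 1 \cdot \frac{1}{10}\right) = 0 \left(1 + 0\right) \left(2 + 1 \cdot \frac{1}{10}\right) = 0 \cdot 1 \left(2 + \frac{1}{10}\right) = 0 \cdot \frac{21}{10} = 0$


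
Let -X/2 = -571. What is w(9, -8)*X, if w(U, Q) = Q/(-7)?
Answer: 9136/7 ≈ 1305.1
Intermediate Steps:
w(U, Q) = -Q/7 (w(U, Q) = Q*(-⅐) = -Q/7)
X = 1142 (X = -2*(-571) = 1142)
w(9, -8)*X = -⅐*(-8)*1142 = (8/7)*1142 = 9136/7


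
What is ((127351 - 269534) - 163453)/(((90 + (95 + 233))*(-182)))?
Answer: 76409/19019 ≈ 4.0175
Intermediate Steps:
((127351 - 269534) - 163453)/(((90 + (95 + 233))*(-182))) = (-142183 - 163453)/(((90 + 328)*(-182))) = -305636/(418*(-182)) = -305636/(-76076) = -305636*(-1/76076) = 76409/19019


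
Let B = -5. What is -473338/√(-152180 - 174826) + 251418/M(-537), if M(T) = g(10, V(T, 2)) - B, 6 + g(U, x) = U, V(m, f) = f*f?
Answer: 83806/3 + 236669*I*√36334/54501 ≈ 27935.0 + 827.74*I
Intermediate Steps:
V(m, f) = f²
g(U, x) = -6 + U
M(T) = 9 (M(T) = (-6 + 10) - 1*(-5) = 4 + 5 = 9)
-473338/√(-152180 - 174826) + 251418/M(-537) = -473338/√(-152180 - 174826) + 251418/9 = -473338*(-I*√36334/109002) + 251418*(⅑) = -473338*(-I*√36334/109002) + 83806/3 = -(-236669)*I*√36334/54501 + 83806/3 = 236669*I*√36334/54501 + 83806/3 = 83806/3 + 236669*I*√36334/54501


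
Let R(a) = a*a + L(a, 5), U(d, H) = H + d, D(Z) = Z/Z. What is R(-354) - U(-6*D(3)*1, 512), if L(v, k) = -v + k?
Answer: 125169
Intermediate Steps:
D(Z) = 1
L(v, k) = k - v
R(a) = 5 + a² - a (R(a) = a*a + (5 - a) = a² + (5 - a) = 5 + a² - a)
R(-354) - U(-6*D(3)*1, 512) = (5 + (-354)² - 1*(-354)) - (512 - 6*1*1) = (5 + 125316 + 354) - (512 - 6*1) = 125675 - (512 - 6) = 125675 - 1*506 = 125675 - 506 = 125169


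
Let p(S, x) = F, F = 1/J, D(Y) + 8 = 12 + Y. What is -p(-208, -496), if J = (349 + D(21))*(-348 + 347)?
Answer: 1/374 ≈ 0.0026738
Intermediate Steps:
D(Y) = 4 + Y (D(Y) = -8 + (12 + Y) = 4 + Y)
J = -374 (J = (349 + (4 + 21))*(-348 + 347) = (349 + 25)*(-1) = 374*(-1) = -374)
F = -1/374 (F = 1/(-374) = -1/374 ≈ -0.0026738)
p(S, x) = -1/374
-p(-208, -496) = -1*(-1/374) = 1/374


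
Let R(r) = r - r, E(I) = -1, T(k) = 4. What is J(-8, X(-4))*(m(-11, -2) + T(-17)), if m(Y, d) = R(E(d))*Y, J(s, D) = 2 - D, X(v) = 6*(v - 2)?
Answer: 152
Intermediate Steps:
X(v) = -12 + 6*v (X(v) = 6*(-2 + v) = -12 + 6*v)
R(r) = 0
m(Y, d) = 0 (m(Y, d) = 0*Y = 0)
J(-8, X(-4))*(m(-11, -2) + T(-17)) = (2 - (-12 + 6*(-4)))*(0 + 4) = (2 - (-12 - 24))*4 = (2 - 1*(-36))*4 = (2 + 36)*4 = 38*4 = 152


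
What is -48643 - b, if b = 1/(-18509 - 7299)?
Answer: -1255378543/25808 ≈ -48643.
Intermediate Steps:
b = -1/25808 (b = 1/(-25808) = -1/25808 ≈ -3.8748e-5)
-48643 - b = -48643 - 1*(-1/25808) = -48643 + 1/25808 = -1255378543/25808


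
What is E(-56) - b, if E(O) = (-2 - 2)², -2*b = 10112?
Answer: 5072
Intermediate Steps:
b = -5056 (b = -½*10112 = -5056)
E(O) = 16 (E(O) = (-4)² = 16)
E(-56) - b = 16 - 1*(-5056) = 16 + 5056 = 5072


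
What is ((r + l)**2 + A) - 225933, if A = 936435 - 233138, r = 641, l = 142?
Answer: 1090453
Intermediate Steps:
A = 703297
((r + l)**2 + A) - 225933 = ((641 + 142)**2 + 703297) - 225933 = (783**2 + 703297) - 225933 = (613089 + 703297) - 225933 = 1316386 - 225933 = 1090453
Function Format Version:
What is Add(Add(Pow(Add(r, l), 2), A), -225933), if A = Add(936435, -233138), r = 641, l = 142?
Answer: 1090453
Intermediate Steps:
A = 703297
Add(Add(Pow(Add(r, l), 2), A), -225933) = Add(Add(Pow(Add(641, 142), 2), 703297), -225933) = Add(Add(Pow(783, 2), 703297), -225933) = Add(Add(613089, 703297), -225933) = Add(1316386, -225933) = 1090453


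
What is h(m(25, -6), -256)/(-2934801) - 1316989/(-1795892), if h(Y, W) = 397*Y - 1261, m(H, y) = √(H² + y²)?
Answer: 124753717871/170018891532 - 397*√661/2934801 ≈ 0.73029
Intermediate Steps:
h(Y, W) = -1261 + 397*Y
h(m(25, -6), -256)/(-2934801) - 1316989/(-1795892) = (-1261 + 397*√(25² + (-6)²))/(-2934801) - 1316989/(-1795892) = (-1261 + 397*√(625 + 36))*(-1/2934801) - 1316989*(-1/1795892) = (-1261 + 397*√661)*(-1/2934801) + 1316989/1795892 = (1261/2934801 - 397*√661/2934801) + 1316989/1795892 = 124753717871/170018891532 - 397*√661/2934801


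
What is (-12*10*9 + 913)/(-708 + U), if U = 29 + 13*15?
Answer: 167/484 ≈ 0.34504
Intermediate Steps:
U = 224 (U = 29 + 195 = 224)
(-12*10*9 + 913)/(-708 + U) = (-12*10*9 + 913)/(-708 + 224) = (-120*9 + 913)/(-484) = (-1080 + 913)*(-1/484) = -167*(-1/484) = 167/484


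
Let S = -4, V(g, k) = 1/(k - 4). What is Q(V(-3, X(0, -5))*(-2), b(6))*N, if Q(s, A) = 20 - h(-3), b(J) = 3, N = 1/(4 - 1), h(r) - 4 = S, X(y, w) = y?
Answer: 20/3 ≈ 6.6667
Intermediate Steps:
V(g, k) = 1/(-4 + k)
h(r) = 0 (h(r) = 4 - 4 = 0)
N = 1/3 ≈ 0.33333
Q(s, A) = 20 (Q(s, A) = 20 - 1*0 = 20 + 0 = 20)
Q(V(-3, X(0, -5))*(-2), b(6))*N = 20*(1/3) = 20/3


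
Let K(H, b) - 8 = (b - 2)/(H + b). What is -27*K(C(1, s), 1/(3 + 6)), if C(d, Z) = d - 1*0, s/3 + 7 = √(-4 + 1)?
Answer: -1701/10 ≈ -170.10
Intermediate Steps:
s = -21 + 3*I*√3 (s = -21 + 3*√(-4 + 1) = -21 + 3*√(-3) = -21 + 3*(I*√3) = -21 + 3*I*√3 ≈ -21.0 + 5.1962*I)
C(d, Z) = d (C(d, Z) = d + 0 = d)
K(H, b) = 8 + (-2 + b)/(H + b) (K(H, b) = 8 + (b - 2)/(H + b) = 8 + (-2 + b)/(H + b))
-27*K(C(1, s), 1/(3 + 6)) = -27*(-2 + 8*1 + 9/(3 + 6))/(1 + 1/(3 + 6)) = -27*(-2 + 8 + 9/9)/(1 + 1/9) = -27*(-2 + 8 + 9*(⅑))/(1 + ⅑) = -27*(-2 + 8 + 1)/10/9 = -243*7/10 = -27*63/10 = -1701/10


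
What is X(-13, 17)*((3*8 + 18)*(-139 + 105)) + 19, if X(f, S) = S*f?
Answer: 315607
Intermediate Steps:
X(-13, 17)*((3*8 + 18)*(-139 + 105)) + 19 = (17*(-13))*((3*8 + 18)*(-139 + 105)) + 19 = -221*(24 + 18)*(-34) + 19 = -9282*(-34) + 19 = -221*(-1428) + 19 = 315588 + 19 = 315607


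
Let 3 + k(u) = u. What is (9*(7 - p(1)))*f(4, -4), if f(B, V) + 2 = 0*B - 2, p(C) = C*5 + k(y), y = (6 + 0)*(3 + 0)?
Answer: 468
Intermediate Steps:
y = 18 (y = 6*3 = 18)
k(u) = -3 + u
p(C) = 15 + 5*C (p(C) = C*5 + (-3 + 18) = 5*C + 15 = 15 + 5*C)
f(B, V) = -4 (f(B, V) = -2 + (0*B - 2) = -2 + (0 - 2) = -2 - 2 = -4)
(9*(7 - p(1)))*f(4, -4) = (9*(7 - (15 + 5*1)))*(-4) = (9*(7 - (15 + 5)))*(-4) = (9*(7 - 1*20))*(-4) = (9*(7 - 20))*(-4) = (9*(-13))*(-4) = -117*(-4) = 468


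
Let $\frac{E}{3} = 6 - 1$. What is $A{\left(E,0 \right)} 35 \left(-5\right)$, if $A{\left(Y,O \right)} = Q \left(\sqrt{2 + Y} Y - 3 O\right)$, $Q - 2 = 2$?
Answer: $- 10500 \sqrt{17} \approx -43293.0$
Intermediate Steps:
$Q = 4$ ($Q = 2 + 2 = 4$)
$E = 15$ ($E = 3 \left(6 - 1\right) = 3 \cdot 5 = 15$)
$A{\left(Y,O \right)} = - 12 O + 4 Y \sqrt{2 + Y}$ ($A{\left(Y,O \right)} = 4 \left(\sqrt{2 + Y} Y - 3 O\right) = 4 \left(Y \sqrt{2 + Y} - 3 O\right) = 4 \left(- 3 O + Y \sqrt{2 + Y}\right) = - 12 O + 4 Y \sqrt{2 + Y}$)
$A{\left(E,0 \right)} 35 \left(-5\right) = \left(\left(-12\right) 0 + 4 \cdot 15 \sqrt{2 + 15}\right) 35 \left(-5\right) = \left(0 + 4 \cdot 15 \sqrt{17}\right) 35 \left(-5\right) = \left(0 + 60 \sqrt{17}\right) 35 \left(-5\right) = 60 \sqrt{17} \cdot 35 \left(-5\right) = 2100 \sqrt{17} \left(-5\right) = - 10500 \sqrt{17}$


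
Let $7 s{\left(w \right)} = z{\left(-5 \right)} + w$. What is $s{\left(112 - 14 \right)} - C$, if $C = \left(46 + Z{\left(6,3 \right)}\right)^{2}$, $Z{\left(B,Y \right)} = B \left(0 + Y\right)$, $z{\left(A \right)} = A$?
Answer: $- \frac{28579}{7} \approx -4082.7$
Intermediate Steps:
$Z{\left(B,Y \right)} = B Y$
$s{\left(w \right)} = - \frac{5}{7} + \frac{w}{7}$ ($s{\left(w \right)} = \frac{-5 + w}{7} = - \frac{5}{7} + \frac{w}{7}$)
$C = 4096$ ($C = \left(46 + 6 \cdot 3\right)^{2} = \left(46 + 18\right)^{2} = 64^{2} = 4096$)
$s{\left(112 - 14 \right)} - C = \left(- \frac{5}{7} + \frac{112 - 14}{7}\right) - 4096 = \left(- \frac{5}{7} + \frac{1}{7} \cdot 98\right) - 4096 = \left(- \frac{5}{7} + 14\right) - 4096 = \frac{93}{7} - 4096 = - \frac{28579}{7}$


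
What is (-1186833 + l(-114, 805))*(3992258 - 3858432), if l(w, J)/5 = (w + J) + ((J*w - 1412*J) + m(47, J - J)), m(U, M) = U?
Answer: -980314661018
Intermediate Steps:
l(w, J) = 235 - 7055*J + 5*w + 5*J*w (l(w, J) = 5*((w + J) + ((J*w - 1412*J) + 47)) = 5*((J + w) + ((-1412*J + J*w) + 47)) = 5*((J + w) + (47 - 1412*J + J*w)) = 5*(47 + w - 1411*J + J*w) = 235 - 7055*J + 5*w + 5*J*w)
(-1186833 + l(-114, 805))*(3992258 - 3858432) = (-1186833 + (235 - 7055*805 + 5*(-114) + 5*805*(-114)))*(3992258 - 3858432) = (-1186833 + (235 - 5679275 - 570 - 458850))*133826 = (-1186833 - 6138460)*133826 = -7325293*133826 = -980314661018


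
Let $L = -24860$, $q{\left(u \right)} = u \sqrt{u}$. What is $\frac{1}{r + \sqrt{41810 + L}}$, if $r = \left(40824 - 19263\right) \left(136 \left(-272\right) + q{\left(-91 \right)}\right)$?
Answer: $\frac{1}{-797584512 + 5 \sqrt{678} - 1962051 i \sqrt{91}} \approx -1.2531 \cdot 10^{-9} + 2.9406 \cdot 10^{-11} i$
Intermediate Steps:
$q{\left(u \right)} = u^{\frac{3}{2}}$
$r = -797584512 - 1962051 i \sqrt{91}$ ($r = \left(40824 - 19263\right) \left(136 \left(-272\right) + \left(-91\right)^{\frac{3}{2}}\right) = 21561 \left(-36992 - 91 i \sqrt{91}\right) = -797584512 - 1962051 i \sqrt{91} \approx -7.9758 \cdot 10^{8} - 1.8717 \cdot 10^{7} i$)
$\frac{1}{r + \sqrt{41810 + L}} = \frac{1}{\left(-797584512 - 1962051 i \sqrt{91}\right) + \sqrt{41810 - 24860}} = \frac{1}{\left(-797584512 - 1962051 i \sqrt{91}\right) + \sqrt{16950}} = \frac{1}{\left(-797584512 - 1962051 i \sqrt{91}\right) + 5 \sqrt{678}} = \frac{1}{-797584512 + 5 \sqrt{678} - 1962051 i \sqrt{91}}$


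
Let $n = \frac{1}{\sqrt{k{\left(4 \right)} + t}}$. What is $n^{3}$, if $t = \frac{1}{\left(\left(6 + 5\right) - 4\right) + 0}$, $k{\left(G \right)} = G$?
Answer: $\frac{7 \sqrt{203}}{841} \approx 0.11859$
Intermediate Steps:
$t = \frac{1}{7}$ ($t = \frac{1}{\left(11 - 4\right) + 0} = \frac{1}{7 + 0} = \frac{1}{7} \approx 0.14286$)
$n = \frac{\sqrt{203}}{29}$ ($n = \frac{1}{\sqrt{4 + \frac{1}{7}}} = \frac{1}{\sqrt{\frac{29}{7}}} = \frac{1}{\frac{1}{7} \sqrt{203}} = \frac{\sqrt{203}}{29} \approx 0.4913$)
$n^{3} = \left(\frac{\sqrt{203}}{29}\right)^{3} = \frac{7 \sqrt{203}}{841}$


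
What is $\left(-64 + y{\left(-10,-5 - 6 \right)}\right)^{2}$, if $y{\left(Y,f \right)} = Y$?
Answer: $5476$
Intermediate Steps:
$\left(-64 + y{\left(-10,-5 - 6 \right)}\right)^{2} = \left(-64 - 10\right)^{2} = \left(-74\right)^{2} = 5476$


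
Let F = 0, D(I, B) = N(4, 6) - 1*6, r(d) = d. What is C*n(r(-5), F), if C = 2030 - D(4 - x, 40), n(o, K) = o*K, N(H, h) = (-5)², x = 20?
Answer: 0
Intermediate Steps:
N(H, h) = 25
D(I, B) = 19 (D(I, B) = 25 - 1*6 = 25 - 6 = 19)
n(o, K) = K*o
C = 2011 (C = 2030 - 1*19 = 2030 - 19 = 2011)
C*n(r(-5), F) = 2011*(0*(-5)) = 2011*0 = 0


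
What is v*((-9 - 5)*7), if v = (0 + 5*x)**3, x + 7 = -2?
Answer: 8930250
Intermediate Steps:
x = -9 (x = -7 - 2 = -9)
v = -91125 (v = (0 + 5*(-9))**3 = (0 - 45)**3 = (-45)**3 = -91125)
v*((-9 - 5)*7) = -91125*(-9 - 5)*7 = -(-1275750)*7 = -91125*(-98) = 8930250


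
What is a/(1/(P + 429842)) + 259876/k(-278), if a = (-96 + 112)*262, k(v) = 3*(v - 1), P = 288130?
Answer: 2519150968412/837 ≈ 3.0097e+9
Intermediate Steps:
k(v) = -3 + 3*v (k(v) = 3*(-1 + v) = -3 + 3*v)
a = 4192 (a = 16*262 = 4192)
a/(1/(P + 429842)) + 259876/k(-278) = 4192/(1/(288130 + 429842)) + 259876/(-3 + 3*(-278)) = 4192/(1/717972) + 259876/(-3 - 834) = 4192/(1/717972) + 259876/(-837) = 4192*717972 + 259876*(-1/837) = 3009738624 - 259876/837 = 2519150968412/837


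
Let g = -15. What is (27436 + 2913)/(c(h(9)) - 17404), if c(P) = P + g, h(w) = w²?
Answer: -30349/17338 ≈ -1.7504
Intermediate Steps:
c(P) = -15 + P (c(P) = P - 15 = -15 + P)
(27436 + 2913)/(c(h(9)) - 17404) = (27436 + 2913)/((-15 + 9²) - 17404) = 30349/((-15 + 81) - 17404) = 30349/(66 - 17404) = 30349/(-17338) = 30349*(-1/17338) = -30349/17338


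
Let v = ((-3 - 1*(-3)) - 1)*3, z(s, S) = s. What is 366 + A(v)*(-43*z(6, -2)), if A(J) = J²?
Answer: -1956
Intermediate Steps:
v = -3 (v = ((-3 + 3) - 1)*3 = (0 - 1)*3 = -1*3 = -3)
366 + A(v)*(-43*z(6, -2)) = 366 + (-3)²*(-43*6) = 366 + 9*(-258) = 366 - 2322 = -1956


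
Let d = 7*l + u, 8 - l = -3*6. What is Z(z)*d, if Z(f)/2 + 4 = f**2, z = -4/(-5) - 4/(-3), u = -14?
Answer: 13888/75 ≈ 185.17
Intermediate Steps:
l = 26 (l = 8 - (-3)*6 = 8 - 1*(-18) = 8 + 18 = 26)
z = 32/15 (z = -4*(-1/5) - 4*(-1/3) = 4/5 + 4/3 = 32/15 ≈ 2.1333)
d = 168 (d = 7*26 - 14 = 182 - 14 = 168)
Z(f) = -8 + 2*f**2
Z(z)*d = (-8 + 2*(32/15)**2)*168 = (-8 + 2*(1024/225))*168 = (-8 + 2048/225)*168 = (248/225)*168 = 13888/75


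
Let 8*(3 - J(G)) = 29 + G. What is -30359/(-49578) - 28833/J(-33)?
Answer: -408393205/49578 ≈ -8237.4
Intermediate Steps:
J(G) = -5/8 - G/8 (J(G) = 3 - (29 + G)/8 = 3 + (-29/8 - G/8) = -5/8 - G/8)
-30359/(-49578) - 28833/J(-33) = -30359/(-49578) - 28833/(-5/8 - ⅛*(-33)) = -30359*(-1/49578) - 28833/(-5/8 + 33/8) = 30359/49578 - 28833/7/2 = 30359/49578 - 28833*2/7 = 30359/49578 - 8238 = -408393205/49578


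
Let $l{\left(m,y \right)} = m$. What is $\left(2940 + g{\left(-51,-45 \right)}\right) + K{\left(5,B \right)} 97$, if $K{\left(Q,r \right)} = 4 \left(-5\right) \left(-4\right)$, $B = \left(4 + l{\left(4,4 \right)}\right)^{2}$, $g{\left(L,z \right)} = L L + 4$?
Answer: $13305$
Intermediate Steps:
$g{\left(L,z \right)} = 4 + L^{2}$ ($g{\left(L,z \right)} = L^{2} + 4 = 4 + L^{2}$)
$B = 64$ ($B = \left(4 + 4\right)^{2} = 8^{2} = 64$)
$K{\left(Q,r \right)} = 80$ ($K{\left(Q,r \right)} = \left(-20\right) \left(-4\right) = 80$)
$\left(2940 + g{\left(-51,-45 \right)}\right) + K{\left(5,B \right)} 97 = \left(2940 + \left(4 + \left(-51\right)^{2}\right)\right) + 80 \cdot 97 = \left(2940 + \left(4 + 2601\right)\right) + 7760 = \left(2940 + 2605\right) + 7760 = 5545 + 7760 = 13305$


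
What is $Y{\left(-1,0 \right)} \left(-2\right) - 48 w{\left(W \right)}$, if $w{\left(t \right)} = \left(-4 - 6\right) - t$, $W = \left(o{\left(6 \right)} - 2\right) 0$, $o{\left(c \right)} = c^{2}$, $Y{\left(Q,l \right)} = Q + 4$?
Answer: $474$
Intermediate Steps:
$Y{\left(Q,l \right)} = 4 + Q$
$W = 0$ ($W = \left(6^{2} - 2\right) 0 = \left(36 - 2\right) 0 = 34 \cdot 0 = 0$)
$w{\left(t \right)} = -10 - t$ ($w{\left(t \right)} = \left(-4 - 6\right) - t = -10 - t$)
$Y{\left(-1,0 \right)} \left(-2\right) - 48 w{\left(W \right)} = \left(4 - 1\right) \left(-2\right) - 48 \left(-10 - 0\right) = 3 \left(-2\right) - 48 \left(-10 + 0\right) = -6 - -480 = -6 + 480 = 474$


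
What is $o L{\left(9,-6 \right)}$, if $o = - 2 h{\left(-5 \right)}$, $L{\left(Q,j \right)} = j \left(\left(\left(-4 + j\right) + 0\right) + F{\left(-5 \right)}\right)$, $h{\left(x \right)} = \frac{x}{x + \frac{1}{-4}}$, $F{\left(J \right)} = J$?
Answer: $- \frac{1200}{7} \approx -171.43$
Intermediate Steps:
$h{\left(x \right)} = \frac{x}{- \frac{1}{4} + x}$ ($h{\left(x \right)} = \frac{x}{x - \frac{1}{4}} = \frac{x}{- \frac{1}{4} + x}$)
$L{\left(Q,j \right)} = j \left(-9 + j\right)$ ($L{\left(Q,j \right)} = j \left(\left(\left(-4 + j\right) + 0\right) - 5\right) = j \left(\left(-4 + j\right) - 5\right) = j \left(-9 + j\right)$)
$o = - \frac{40}{21}$ ($o = - 2 \cdot 4 \left(-5\right) \frac{1}{-1 + 4 \left(-5\right)} = - 2 \cdot 4 \left(-5\right) \frac{1}{-1 - 20} = - 2 \cdot 4 \left(-5\right) \frac{1}{-21} = - 2 \cdot 4 \left(-5\right) \left(- \frac{1}{21}\right) = \left(-2\right) \frac{20}{21} = - \frac{40}{21} \approx -1.9048$)
$o L{\left(9,-6 \right)} = - \frac{40 \left(- 6 \left(-9 - 6\right)\right)}{21} = - \frac{40 \left(\left(-6\right) \left(-15\right)\right)}{21} = \left(- \frac{40}{21}\right) 90 = - \frac{1200}{7}$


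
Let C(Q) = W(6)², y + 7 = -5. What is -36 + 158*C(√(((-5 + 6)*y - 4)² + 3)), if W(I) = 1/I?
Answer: -569/18 ≈ -31.611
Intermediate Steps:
y = -12 (y = -7 - 5 = -12)
W(I) = 1/I
C(Q) = 1/36 (C(Q) = (1/6)² = (⅙)² = 1/36)
-36 + 158*C(√(((-5 + 6)*y - 4)² + 3)) = -36 + 158*(1/36) = -36 + 79/18 = -569/18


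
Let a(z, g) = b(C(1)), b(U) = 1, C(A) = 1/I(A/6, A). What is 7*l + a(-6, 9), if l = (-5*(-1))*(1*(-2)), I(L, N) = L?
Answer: -69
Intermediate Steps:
C(A) = 6/A (C(A) = 1/(A/6) = 6/A)
a(z, g) = 1
l = -10 (l = 5*(-2) = -10)
7*l + a(-6, 9) = 7*(-10) + 1 = -70 + 1 = -69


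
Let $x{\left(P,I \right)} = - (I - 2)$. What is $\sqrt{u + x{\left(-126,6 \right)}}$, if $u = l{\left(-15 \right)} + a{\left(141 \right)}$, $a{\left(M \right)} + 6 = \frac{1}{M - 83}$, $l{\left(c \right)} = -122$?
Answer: $\frac{i \sqrt{443990}}{58} \approx 11.488 i$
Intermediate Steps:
$x{\left(P,I \right)} = 2 - I$ ($x{\left(P,I \right)} = - (-2 + I) = 2 - I$)
$a{\left(M \right)} = -6 + \frac{1}{-83 + M}$ ($a{\left(M \right)} = -6 + \frac{1}{M - 83} = -6 + \frac{1}{-83 + M}$)
$u = - \frac{7423}{58}$ ($u = -122 + \frac{499 - 846}{-83 + 141} = -122 + \frac{499 - 846}{58} = -122 + \frac{1}{58} \left(-347\right) = -122 - \frac{347}{58} = - \frac{7423}{58} \approx -127.98$)
$\sqrt{u + x{\left(-126,6 \right)}} = \sqrt{- \frac{7423}{58} + \left(2 - 6\right)} = \sqrt{- \frac{7423}{58} - 4} = \sqrt{- \frac{7655}{58}} = \frac{i \sqrt{443990}}{58}$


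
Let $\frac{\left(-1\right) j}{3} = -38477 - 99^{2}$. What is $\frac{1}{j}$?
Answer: $\frac{1}{144834} \approx 6.9045 \cdot 10^{-6}$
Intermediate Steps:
$j = 144834$ ($j = - 3 \left(-38477 - 99^{2}\right) = - 3 \left(-38477 - 9801\right) = \left(-3\right) \left(-48278\right) = 144834$)
$\frac{1}{j} = \frac{1}{144834}$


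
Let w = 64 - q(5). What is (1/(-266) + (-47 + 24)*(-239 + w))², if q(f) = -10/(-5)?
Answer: 1172639923225/70756 ≈ 1.6573e+7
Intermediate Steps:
q(f) = 2 (q(f) = -10*(-⅕) = 2)
w = 62 (w = 64 - 1*2 = 64 - 2 = 62)
(1/(-266) + (-47 + 24)*(-239 + w))² = (1/(-266) + (-47 + 24)*(-239 + 62))² = (-1/266 - 23*(-177))² = (-1/266 + 4071)² = (1082885/266)² = 1172639923225/70756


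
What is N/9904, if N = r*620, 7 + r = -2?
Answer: -1395/2476 ≈ -0.56341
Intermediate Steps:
r = -9 (r = -7 - 2 = -9)
N = -5580 (N = -9*620 = -5580)
N/9904 = -5580/9904 = -5580*1/9904 = -1395/2476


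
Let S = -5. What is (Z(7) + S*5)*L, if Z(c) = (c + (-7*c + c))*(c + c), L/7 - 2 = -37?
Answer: 126175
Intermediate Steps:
L = -245 (L = 14 + 7*(-37) = 14 - 259 = -245)
Z(c) = -10*c² (Z(c) = (c - 6*c)*(2*c) = (-5*c)*(2*c) = -10*c²)
(Z(7) + S*5)*L = (-10*7² - 5*5)*(-245) = (-10*49 - 25)*(-245) = (-490 - 25)*(-245) = -515*(-245) = 126175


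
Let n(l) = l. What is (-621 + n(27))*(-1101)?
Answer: 653994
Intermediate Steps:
(-621 + n(27))*(-1101) = (-621 + 27)*(-1101) = -594*(-1101) = 653994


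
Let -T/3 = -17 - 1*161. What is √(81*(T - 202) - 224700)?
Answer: 4*I*√12363 ≈ 444.76*I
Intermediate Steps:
T = 534 (T = -3*(-17 - 1*161) = -3*(-17 - 161) = -3*(-178) = 534)
√(81*(T - 202) - 224700) = √(81*(534 - 202) - 224700) = √(81*332 - 224700) = √(26892 - 224700) = √(-197808) = 4*I*√12363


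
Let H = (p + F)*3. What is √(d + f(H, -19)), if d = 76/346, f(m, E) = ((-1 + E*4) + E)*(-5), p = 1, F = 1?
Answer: √14372494/173 ≈ 21.914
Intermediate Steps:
H = 6 (H = (1 + 1)*3 = 2*3 = 6)
f(m, E) = 5 - 25*E (f(m, E) = ((-1 + 4*E) + E)*(-5) = (-1 + 5*E)*(-5) = 5 - 25*E)
d = 38/173 (d = 76*(1/346) = 38/173 ≈ 0.21965)
√(d + f(H, -19)) = √(38/173 + (5 - 25*(-19))) = √(38/173 + (5 + 475)) = √(38/173 + 480) = √(83078/173) = √14372494/173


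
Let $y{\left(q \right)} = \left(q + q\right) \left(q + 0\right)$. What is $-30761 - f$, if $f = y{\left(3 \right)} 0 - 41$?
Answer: $-30720$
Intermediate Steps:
$y{\left(q \right)} = 2 q^{2}$ ($y{\left(q \right)} = 2 q q = 2 q^{2}$)
$f = -41$ ($f = 2 \cdot 3^{2} \cdot 0 - 41 = 2 \cdot 9 \cdot 0 - 41 = 18 \cdot 0 - 41 = 0 - 41 = -41$)
$-30761 - f = -30761 - -41 = -30761 + 41 = -30720$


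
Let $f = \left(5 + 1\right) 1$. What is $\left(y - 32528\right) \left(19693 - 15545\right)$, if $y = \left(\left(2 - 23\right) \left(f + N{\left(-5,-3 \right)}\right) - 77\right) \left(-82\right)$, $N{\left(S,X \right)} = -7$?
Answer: $-115878528$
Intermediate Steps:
$f = 6$ ($f = 6 \cdot 1 = 6$)
$y = 4592$ ($y = \left(\left(2 - 23\right) \left(6 - 7\right) - 77\right) \left(-82\right) = \left(\left(-21\right) \left(-1\right) - 77\right) \left(-82\right) = \left(21 - 77\right) \left(-82\right) = \left(-56\right) \left(-82\right) = 4592$)
$\left(y - 32528\right) \left(19693 - 15545\right) = \left(4592 - 32528\right) \left(19693 - 15545\right) = \left(-27936\right) 4148 = -115878528$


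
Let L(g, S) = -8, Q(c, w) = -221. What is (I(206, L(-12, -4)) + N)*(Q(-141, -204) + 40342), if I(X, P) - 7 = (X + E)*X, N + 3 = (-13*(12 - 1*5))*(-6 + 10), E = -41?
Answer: 1349269230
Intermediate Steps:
N = -367 (N = -3 + (-13*(12 - 1*5))*(-6 + 10) = -3 - 13*(12 - 5)*4 = -3 - 13*7*4 = -3 - 91*4 = -3 - 364 = -367)
I(X, P) = 7 + X*(-41 + X) (I(X, P) = 7 + (X - 41)*X = 7 + (-41 + X)*X = 7 + X*(-41 + X))
(I(206, L(-12, -4)) + N)*(Q(-141, -204) + 40342) = ((7 + 206**2 - 41*206) - 367)*(-221 + 40342) = ((7 + 42436 - 8446) - 367)*40121 = (33997 - 367)*40121 = 33630*40121 = 1349269230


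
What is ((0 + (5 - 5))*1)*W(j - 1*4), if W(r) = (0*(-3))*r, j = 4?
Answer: 0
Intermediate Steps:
W(r) = 0 (W(r) = 0*r = 0)
((0 + (5 - 5))*1)*W(j - 1*4) = ((0 + (5 - 5))*1)*0 = ((0 + 0)*1)*0 = (0*1)*0 = 0*0 = 0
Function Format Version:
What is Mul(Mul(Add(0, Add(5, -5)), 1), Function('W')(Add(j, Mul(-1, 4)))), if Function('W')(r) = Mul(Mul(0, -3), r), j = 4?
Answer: 0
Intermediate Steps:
Function('W')(r) = 0 (Function('W')(r) = Mul(0, r) = 0)
Mul(Mul(Add(0, Add(5, -5)), 1), Function('W')(Add(j, Mul(-1, 4)))) = Mul(Mul(Add(0, Add(5, -5)), 1), 0) = Mul(Mul(Add(0, 0), 1), 0) = Mul(Mul(0, 1), 0) = Mul(0, 0) = 0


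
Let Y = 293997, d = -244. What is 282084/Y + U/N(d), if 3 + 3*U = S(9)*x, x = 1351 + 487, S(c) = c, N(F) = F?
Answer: -47029605/2173796 ≈ -21.635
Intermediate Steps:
x = 1838
U = 5513 (U = -1 + (9*1838)/3 = -1 + (⅓)*16542 = -1 + 5514 = 5513)
282084/Y + U/N(d) = 282084/293997 + 5513/(-244) = 282084*(1/293997) + 5513*(-1/244) = 8548/8909 - 5513/244 = -47029605/2173796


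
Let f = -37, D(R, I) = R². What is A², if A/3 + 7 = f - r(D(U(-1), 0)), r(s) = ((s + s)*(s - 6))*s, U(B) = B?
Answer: 10404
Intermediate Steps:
r(s) = 2*s²*(-6 + s) (r(s) = ((2*s)*(-6 + s))*s = (2*s*(-6 + s))*s = 2*s²*(-6 + s))
A = -102 (A = -21 + 3*(-37 - 2*((-1)²)²*(-6 + (-1)²)) = -21 + 3*(-37 - 2*1²*(-6 + 1)) = -21 + 3*(-37 - 2*(-5)) = -21 + 3*(-37 - 1*(-10)) = -21 + 3*(-37 + 10) = -21 + 3*(-27) = -21 - 81 = -102)
A² = (-102)² = 10404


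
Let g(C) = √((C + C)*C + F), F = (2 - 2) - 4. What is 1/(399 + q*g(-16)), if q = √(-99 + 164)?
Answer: 399/126181 - 2*√8255/126181 ≈ 0.0017220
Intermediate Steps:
F = -4 (F = 0 - 4 = -4)
q = √65 ≈ 8.0623
g(C) = √(-4 + 2*C²) (g(C) = √((C + C)*C - 4) = √((2*C)*C - 4) = √(2*C² - 4) = √(-4 + 2*C²))
1/(399 + q*g(-16)) = 1/(399 + √65*√(-4 + 2*(-16)²)) = 1/(399 + √65*√(-4 + 2*256)) = 1/(399 + √65*√(-4 + 512)) = 1/(399 + √65*√508) = 1/(399 + √65*(2*√127)) = 1/(399 + 2*√8255)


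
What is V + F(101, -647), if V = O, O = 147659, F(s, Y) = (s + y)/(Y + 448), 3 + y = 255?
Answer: 29383788/199 ≈ 1.4766e+5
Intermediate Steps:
y = 252 (y = -3 + 255 = 252)
F(s, Y) = (252 + s)/(448 + Y) (F(s, Y) = (s + 252)/(Y + 448) = (252 + s)/(448 + Y))
V = 147659
V + F(101, -647) = 147659 + (252 + 101)/(448 - 647) = 147659 + 353/(-199) = 147659 - 1/199*353 = 147659 - 353/199 = 29383788/199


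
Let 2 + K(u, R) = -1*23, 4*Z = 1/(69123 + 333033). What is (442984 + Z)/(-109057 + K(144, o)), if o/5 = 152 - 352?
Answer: -712594694017/175471923168 ≈ -4.0610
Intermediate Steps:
o = -1000 (o = 5*(152 - 352) = 5*(-200) = -1000)
Z = 1/1608624 (Z = 1/(4*(69123 + 333033)) = (¼)/402156 = (¼)*(1/402156) = 1/1608624 ≈ 6.2165e-7)
K(u, R) = -25 (K(u, R) = -2 - 1*23 = -2 - 23 = -25)
(442984 + Z)/(-109057 + K(144, o)) = (442984 + 1/1608624)/(-109057 - 25) = (712594694017/1608624)/(-109082) = (712594694017/1608624)*(-1/109082) = -712594694017/175471923168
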